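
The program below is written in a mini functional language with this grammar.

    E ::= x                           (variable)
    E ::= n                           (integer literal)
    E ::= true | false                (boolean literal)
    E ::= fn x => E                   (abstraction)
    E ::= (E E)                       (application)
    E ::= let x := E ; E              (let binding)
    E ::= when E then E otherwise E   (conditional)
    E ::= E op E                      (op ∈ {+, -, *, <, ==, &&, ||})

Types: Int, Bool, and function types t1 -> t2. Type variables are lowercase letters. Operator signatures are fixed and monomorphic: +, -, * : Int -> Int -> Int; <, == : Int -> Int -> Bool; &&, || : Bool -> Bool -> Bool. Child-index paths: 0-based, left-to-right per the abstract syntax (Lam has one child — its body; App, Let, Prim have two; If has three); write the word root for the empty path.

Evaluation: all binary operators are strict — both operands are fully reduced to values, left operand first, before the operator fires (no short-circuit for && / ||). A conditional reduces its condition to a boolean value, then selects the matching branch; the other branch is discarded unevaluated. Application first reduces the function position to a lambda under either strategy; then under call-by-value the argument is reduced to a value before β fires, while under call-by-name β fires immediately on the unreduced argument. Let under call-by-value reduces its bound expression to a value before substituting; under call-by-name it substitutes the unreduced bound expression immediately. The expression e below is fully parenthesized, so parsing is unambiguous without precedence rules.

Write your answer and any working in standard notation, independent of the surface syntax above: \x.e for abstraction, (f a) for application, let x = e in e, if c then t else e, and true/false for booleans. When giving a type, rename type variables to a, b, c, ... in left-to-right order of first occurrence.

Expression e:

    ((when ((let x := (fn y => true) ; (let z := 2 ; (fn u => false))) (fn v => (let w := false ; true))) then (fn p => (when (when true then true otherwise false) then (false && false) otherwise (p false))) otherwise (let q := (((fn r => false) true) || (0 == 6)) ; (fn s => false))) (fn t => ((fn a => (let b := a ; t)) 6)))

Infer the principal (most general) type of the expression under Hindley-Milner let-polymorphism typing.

Working:
\y._ : a -> Bool
let x : forall. a -> Bool
let z : Int
\u._ : b -> Bool
let w : Bool
\v._ : c -> Bool
  unify b -> Bool ~ (c -> Bool) -> d
  unify b ~ c -> Bool
  unify Bool ~ d
_ _ : Bool
  unify Bool ~ Bool
  unify Bool ~ Bool
  unify Bool ~ Bool
  unify Bool ~ Bool
  unify Bool ~ Bool
  unify Bool ~ Bool
p : e
  unify e ~ Bool -> f
_ _ : f
  unify Bool ~ f
\p._ : (Bool -> Bool) -> Bool
\r._ : g -> Bool
  unify g -> Bool ~ Bool -> h
  unify g ~ Bool
  unify Bool ~ h
_ _ : Bool
  unify Bool ~ Bool
  unify Int ~ Int
  unify Int ~ Int
  unify Bool ~ Bool
let q : Bool
\s._ : i -> Bool
  unify (Bool -> Bool) -> Bool ~ i -> Bool
  unify Bool -> Bool ~ i
  unify Bool ~ Bool
a : k
let b : k
t : j
\a._ : k -> j
  unify k -> j ~ Int -> l
  unify k ~ Int
  unify j ~ l
_ _ : l
\t._ : l -> l
  unify (Bool -> Bool) -> Bool ~ (l -> l) -> m
  unify Bool -> Bool ~ l -> l
  unify Bool ~ l
  unify Bool ~ Bool
  unify Bool ~ m
_ _ : Bool

Answer: Bool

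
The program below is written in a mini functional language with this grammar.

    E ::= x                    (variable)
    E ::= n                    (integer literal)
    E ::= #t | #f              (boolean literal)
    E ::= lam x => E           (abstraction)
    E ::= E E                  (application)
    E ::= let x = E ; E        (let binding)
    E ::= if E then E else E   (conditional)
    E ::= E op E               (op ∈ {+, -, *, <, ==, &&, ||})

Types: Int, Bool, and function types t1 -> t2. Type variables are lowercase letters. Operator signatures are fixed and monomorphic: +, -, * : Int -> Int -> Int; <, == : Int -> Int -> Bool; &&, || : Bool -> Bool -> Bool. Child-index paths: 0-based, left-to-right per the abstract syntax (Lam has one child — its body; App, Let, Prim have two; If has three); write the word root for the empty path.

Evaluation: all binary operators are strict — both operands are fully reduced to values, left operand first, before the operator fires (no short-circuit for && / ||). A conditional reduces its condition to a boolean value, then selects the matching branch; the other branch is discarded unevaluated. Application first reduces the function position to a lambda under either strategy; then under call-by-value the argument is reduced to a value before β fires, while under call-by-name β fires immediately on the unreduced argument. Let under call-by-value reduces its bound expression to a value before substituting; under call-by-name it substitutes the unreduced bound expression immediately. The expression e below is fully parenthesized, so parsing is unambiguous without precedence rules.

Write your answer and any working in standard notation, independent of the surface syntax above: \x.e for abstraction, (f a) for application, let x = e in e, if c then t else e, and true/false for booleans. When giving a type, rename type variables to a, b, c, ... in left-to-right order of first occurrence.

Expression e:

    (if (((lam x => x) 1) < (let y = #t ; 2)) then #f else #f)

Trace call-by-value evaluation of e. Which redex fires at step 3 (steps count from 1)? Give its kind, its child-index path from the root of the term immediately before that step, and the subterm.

Trace:
step 0: (if (((\x.x) 1) < (let y = true in 2)) then false else false)
step 1: [beta@0.0] (if (1 < (let y = true in 2)) then false else false)
step 2: [let@0.1] (if (1 < 2) then false else false)
step 3: [delta@0] (if true then false else false)

Answer: delta at 0 : (1 < 2)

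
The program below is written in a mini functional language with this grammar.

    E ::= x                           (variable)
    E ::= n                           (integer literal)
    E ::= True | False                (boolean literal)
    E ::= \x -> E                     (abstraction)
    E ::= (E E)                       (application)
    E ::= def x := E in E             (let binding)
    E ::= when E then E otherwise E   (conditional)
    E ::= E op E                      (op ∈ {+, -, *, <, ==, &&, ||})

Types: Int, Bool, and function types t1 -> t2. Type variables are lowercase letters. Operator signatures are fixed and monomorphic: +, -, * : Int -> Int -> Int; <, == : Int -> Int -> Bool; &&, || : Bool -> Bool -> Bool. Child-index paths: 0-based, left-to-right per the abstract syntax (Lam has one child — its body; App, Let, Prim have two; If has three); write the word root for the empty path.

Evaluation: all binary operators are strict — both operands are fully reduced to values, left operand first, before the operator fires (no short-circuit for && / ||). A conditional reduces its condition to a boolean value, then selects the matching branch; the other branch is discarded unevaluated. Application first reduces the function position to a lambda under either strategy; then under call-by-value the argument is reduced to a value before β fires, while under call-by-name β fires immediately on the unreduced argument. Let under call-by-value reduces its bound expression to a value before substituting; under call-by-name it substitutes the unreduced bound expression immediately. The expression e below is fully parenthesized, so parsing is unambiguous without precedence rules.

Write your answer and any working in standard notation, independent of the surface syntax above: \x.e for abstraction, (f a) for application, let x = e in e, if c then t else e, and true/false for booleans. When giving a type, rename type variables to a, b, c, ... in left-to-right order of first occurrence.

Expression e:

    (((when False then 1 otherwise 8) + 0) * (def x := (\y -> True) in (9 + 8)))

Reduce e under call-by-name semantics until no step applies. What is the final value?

Derivation:
step 0: (((if false then 1 else 8) + 0) * (let x = (\y.true) in (9 + 8)))
step 1: [if@0.0] ((8 + 0) * (let x = (\y.true) in (9 + 8)))
step 2: [delta@0] (8 * (let x = (\y.true) in (9 + 8)))
step 3: [let@1] (8 * (9 + 8))
step 4: [delta@1] (8 * 17)
step 5: [delta@root] 136

Answer: 136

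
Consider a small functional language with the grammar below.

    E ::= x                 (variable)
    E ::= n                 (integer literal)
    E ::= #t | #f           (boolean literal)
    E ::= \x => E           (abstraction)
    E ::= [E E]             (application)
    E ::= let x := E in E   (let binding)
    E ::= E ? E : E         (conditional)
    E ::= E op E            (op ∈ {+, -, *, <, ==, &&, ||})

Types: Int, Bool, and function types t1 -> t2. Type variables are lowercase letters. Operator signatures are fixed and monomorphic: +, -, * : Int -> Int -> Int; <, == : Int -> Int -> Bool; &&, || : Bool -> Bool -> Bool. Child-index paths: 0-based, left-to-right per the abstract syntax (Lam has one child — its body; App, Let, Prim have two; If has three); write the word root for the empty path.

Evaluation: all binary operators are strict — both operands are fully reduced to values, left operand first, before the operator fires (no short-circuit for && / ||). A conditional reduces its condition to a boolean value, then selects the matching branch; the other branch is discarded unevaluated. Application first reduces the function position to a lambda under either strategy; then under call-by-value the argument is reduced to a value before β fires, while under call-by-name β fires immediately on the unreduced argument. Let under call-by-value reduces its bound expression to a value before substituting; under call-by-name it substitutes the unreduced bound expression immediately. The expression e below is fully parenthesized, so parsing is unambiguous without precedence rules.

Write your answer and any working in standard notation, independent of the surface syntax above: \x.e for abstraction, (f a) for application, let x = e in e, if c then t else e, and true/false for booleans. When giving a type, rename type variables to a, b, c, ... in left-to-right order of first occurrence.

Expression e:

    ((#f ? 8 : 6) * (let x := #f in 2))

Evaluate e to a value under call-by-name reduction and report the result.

Trace:
step 0: ((if false then 8 else 6) * (let x = false in 2))
step 1: [if@0] (6 * (let x = false in 2))
step 2: [let@1] (6 * 2)
step 3: [delta@root] 12

Answer: 12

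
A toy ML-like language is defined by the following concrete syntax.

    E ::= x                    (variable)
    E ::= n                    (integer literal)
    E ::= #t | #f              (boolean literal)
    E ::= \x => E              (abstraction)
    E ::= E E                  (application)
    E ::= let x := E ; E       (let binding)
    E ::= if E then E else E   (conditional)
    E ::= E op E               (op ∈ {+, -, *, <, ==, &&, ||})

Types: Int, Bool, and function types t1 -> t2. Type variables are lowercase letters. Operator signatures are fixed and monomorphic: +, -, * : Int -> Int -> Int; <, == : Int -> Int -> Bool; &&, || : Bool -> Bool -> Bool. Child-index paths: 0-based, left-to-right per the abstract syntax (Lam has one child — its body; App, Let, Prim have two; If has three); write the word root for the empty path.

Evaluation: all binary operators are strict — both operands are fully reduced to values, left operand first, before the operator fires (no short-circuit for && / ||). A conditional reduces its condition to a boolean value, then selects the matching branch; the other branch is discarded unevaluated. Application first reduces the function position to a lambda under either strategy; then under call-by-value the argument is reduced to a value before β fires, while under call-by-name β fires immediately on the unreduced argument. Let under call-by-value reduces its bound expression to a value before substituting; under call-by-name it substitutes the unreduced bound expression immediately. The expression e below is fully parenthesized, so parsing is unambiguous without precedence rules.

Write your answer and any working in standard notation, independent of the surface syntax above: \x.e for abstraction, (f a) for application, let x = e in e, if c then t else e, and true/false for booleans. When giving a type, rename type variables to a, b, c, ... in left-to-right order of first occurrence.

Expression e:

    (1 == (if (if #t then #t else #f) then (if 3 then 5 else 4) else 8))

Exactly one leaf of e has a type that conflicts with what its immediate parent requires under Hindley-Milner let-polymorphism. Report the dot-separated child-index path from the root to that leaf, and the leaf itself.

Answer: 1.1.0 : 3

Working:
  unify Int ~ Int
  unify Bool ~ Bool
  unify Bool ~ Bool
  unify Bool ~ Bool
  unify Int ~ Bool
  FAIL: mismatch Int ~ Bool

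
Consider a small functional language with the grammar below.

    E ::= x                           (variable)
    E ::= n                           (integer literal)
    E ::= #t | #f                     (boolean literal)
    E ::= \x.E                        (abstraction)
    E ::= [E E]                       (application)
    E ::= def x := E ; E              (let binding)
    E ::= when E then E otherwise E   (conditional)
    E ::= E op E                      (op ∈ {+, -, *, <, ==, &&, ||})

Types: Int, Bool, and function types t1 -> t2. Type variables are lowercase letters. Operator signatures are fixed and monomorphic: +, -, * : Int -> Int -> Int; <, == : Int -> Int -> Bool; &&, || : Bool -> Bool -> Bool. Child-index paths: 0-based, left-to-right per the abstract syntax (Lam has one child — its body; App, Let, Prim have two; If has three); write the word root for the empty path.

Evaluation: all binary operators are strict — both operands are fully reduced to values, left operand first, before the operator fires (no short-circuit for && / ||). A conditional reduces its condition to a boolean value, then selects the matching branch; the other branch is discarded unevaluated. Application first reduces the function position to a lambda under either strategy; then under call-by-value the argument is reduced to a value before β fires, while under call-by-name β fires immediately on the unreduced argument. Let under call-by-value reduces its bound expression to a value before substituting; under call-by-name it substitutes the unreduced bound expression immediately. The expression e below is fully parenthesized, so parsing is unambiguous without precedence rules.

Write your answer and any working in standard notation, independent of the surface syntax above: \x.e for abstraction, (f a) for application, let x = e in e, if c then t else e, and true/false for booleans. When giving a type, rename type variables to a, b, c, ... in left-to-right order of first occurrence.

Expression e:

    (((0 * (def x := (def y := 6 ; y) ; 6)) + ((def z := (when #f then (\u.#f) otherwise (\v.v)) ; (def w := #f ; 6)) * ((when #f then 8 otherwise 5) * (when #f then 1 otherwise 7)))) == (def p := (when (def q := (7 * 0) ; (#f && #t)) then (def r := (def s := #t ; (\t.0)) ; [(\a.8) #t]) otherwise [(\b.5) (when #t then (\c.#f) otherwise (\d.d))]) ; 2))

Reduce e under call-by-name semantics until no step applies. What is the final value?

Derivation:
step 0: (((0 * (let x = (let y = 6 in y) in 6)) + ((let z = (if false then (\u.false) else (\v.v)) in (let w = false in 6)) * ((if false then 8 else 5) * (if false then 1 else 7)))) == (let p = (if (let q = (7 * 0) in (false && true)) then (let r = (let s = true in (\t.0)) in ((\a.8) true)) else ((\b.5) (if true then (\c.false) else (\d.d)))) in 2))
step 1: [let@0.0.1] (((0 * 6) + ((let z = (if false then (\u.false) else (\v.v)) in (let w = false in 6)) * ((if false then 8 else 5) * (if false then 1 else 7)))) == (let p = (if (let q = (7 * 0) in (false && true)) then (let r = (let s = true in (\t.0)) in ((\a.8) true)) else ((\b.5) (if true then (\c.false) else (\d.d)))) in 2))
step 2: [delta@0.0] ((0 + ((let z = (if false then (\u.false) else (\v.v)) in (let w = false in 6)) * ((if false then 8 else 5) * (if false then 1 else 7)))) == (let p = (if (let q = (7 * 0) in (false && true)) then (let r = (let s = true in (\t.0)) in ((\a.8) true)) else ((\b.5) (if true then (\c.false) else (\d.d)))) in 2))
step 3: [let@0.1.0] ((0 + ((let w = false in 6) * ((if false then 8 else 5) * (if false then 1 else 7)))) == (let p = (if (let q = (7 * 0) in (false && true)) then (let r = (let s = true in (\t.0)) in ((\a.8) true)) else ((\b.5) (if true then (\c.false) else (\d.d)))) in 2))
step 4: [let@0.1.0] ((0 + (6 * ((if false then 8 else 5) * (if false then 1 else 7)))) == (let p = (if (let q = (7 * 0) in (false && true)) then (let r = (let s = true in (\t.0)) in ((\a.8) true)) else ((\b.5) (if true then (\c.false) else (\d.d)))) in 2))
step 5: [if@0.1.1.0] ((0 + (6 * (5 * (if false then 1 else 7)))) == (let p = (if (let q = (7 * 0) in (false && true)) then (let r = (let s = true in (\t.0)) in ((\a.8) true)) else ((\b.5) (if true then (\c.false) else (\d.d)))) in 2))
step 6: [if@0.1.1.1] ((0 + (6 * (5 * 7))) == (let p = (if (let q = (7 * 0) in (false && true)) then (let r = (let s = true in (\t.0)) in ((\a.8) true)) else ((\b.5) (if true then (\c.false) else (\d.d)))) in 2))
step 7: [delta@0.1.1] ((0 + (6 * 35)) == (let p = (if (let q = (7 * 0) in (false && true)) then (let r = (let s = true in (\t.0)) in ((\a.8) true)) else ((\b.5) (if true then (\c.false) else (\d.d)))) in 2))
step 8: [delta@0.1] ((0 + 210) == (let p = (if (let q = (7 * 0) in (false && true)) then (let r = (let s = true in (\t.0)) in ((\a.8) true)) else ((\b.5) (if true then (\c.false) else (\d.d)))) in 2))
step 9: [delta@0] (210 == (let p = (if (let q = (7 * 0) in (false && true)) then (let r = (let s = true in (\t.0)) in ((\a.8) true)) else ((\b.5) (if true then (\c.false) else (\d.d)))) in 2))
step 10: [let@1] (210 == 2)
step 11: [delta@root] false

Answer: false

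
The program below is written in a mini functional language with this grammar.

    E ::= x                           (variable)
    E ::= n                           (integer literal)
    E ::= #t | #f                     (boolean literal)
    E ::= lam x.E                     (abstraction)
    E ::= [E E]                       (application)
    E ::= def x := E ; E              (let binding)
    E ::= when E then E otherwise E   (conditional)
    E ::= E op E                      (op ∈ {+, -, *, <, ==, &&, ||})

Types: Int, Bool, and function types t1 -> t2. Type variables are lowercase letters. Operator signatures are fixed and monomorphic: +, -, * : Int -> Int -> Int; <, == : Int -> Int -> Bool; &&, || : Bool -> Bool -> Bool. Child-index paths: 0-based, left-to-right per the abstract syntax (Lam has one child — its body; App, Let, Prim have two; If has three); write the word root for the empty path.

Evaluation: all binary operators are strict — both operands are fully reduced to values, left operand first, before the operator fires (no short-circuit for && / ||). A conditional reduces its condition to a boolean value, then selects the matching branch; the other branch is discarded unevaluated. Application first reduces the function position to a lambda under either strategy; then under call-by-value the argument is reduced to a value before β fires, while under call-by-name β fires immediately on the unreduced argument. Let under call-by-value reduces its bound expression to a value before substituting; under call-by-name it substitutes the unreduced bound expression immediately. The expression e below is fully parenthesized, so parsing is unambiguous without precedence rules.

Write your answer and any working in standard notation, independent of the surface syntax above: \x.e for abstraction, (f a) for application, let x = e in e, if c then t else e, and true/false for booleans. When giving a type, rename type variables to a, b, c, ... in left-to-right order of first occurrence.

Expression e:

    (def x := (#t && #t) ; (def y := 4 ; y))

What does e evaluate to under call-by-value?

Answer: 4

Trace:
step 0: (let x = (true && true) in (let y = 4 in y))
step 1: [delta@0] (let x = true in (let y = 4 in y))
step 2: [let@root] (let y = 4 in y)
step 3: [let@root] 4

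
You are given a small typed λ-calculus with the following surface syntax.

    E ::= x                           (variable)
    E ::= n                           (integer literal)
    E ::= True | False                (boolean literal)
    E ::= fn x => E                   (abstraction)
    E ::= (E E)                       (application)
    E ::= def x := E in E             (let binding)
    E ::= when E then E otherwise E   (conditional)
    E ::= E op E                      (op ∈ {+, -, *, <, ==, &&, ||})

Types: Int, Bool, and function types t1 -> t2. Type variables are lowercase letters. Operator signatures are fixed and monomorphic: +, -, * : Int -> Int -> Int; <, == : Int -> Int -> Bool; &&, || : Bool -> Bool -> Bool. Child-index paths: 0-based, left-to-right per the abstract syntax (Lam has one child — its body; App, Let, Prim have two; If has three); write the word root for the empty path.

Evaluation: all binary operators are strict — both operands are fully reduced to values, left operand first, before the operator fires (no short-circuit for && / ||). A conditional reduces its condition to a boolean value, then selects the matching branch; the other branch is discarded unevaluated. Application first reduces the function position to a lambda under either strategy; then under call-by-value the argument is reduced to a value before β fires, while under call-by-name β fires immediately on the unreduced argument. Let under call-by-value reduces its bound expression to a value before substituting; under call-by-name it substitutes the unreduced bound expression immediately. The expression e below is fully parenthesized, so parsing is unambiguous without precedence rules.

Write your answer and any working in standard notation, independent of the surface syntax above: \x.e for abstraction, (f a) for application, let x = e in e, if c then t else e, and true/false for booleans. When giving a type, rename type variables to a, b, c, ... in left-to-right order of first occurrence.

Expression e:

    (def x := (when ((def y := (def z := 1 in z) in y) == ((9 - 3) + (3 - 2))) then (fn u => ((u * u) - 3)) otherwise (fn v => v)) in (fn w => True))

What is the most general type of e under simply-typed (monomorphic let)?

Answer: a -> Bool

Trace:
let z : Int
z : Int
let y : Int
y : Int
  unify Int ~ Int
  unify Int ~ Int
  unify Int ~ Int
  unify Int ~ Int
  unify Int ~ Int
  unify Int ~ Int
  unify Int ~ Int
  unify Int ~ Int
  unify Bool ~ Bool
u : a
  unify a ~ Int
u : Int
  unify Int ~ Int
  unify Int ~ Int
  unify Int ~ Int
\u._ : Int -> Int
v : b
\v._ : b -> b
  unify Int -> Int ~ b -> b
  unify Int ~ b
  unify Int ~ Int
let x : Int -> Int
\w._ : c -> Bool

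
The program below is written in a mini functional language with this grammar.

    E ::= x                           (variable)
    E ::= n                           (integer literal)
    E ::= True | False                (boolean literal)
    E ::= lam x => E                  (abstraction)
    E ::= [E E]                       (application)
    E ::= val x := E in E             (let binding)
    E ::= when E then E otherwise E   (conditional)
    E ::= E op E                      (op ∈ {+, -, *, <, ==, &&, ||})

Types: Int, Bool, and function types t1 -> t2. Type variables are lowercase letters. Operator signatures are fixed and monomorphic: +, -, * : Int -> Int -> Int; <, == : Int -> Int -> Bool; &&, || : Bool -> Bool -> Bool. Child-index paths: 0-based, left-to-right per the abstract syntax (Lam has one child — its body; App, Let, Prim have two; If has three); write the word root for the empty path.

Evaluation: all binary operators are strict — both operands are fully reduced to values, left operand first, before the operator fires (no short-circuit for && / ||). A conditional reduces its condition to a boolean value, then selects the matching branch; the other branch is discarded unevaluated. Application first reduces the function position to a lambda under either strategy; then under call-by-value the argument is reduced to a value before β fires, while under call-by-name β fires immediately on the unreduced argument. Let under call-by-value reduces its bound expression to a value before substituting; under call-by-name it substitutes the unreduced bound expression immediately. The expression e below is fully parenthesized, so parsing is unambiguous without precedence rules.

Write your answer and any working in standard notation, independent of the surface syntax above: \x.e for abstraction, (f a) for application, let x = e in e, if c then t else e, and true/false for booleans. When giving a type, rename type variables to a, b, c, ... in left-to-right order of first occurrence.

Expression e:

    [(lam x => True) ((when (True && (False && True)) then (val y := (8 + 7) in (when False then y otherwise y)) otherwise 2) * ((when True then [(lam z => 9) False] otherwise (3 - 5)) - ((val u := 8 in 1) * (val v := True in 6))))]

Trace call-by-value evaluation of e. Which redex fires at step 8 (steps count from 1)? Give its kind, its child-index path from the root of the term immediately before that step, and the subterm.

Answer: delta at 1.1.1 : (1 * 6)

Working:
step 0: ((\x.true) ((if (true && (false && true)) then (let y = (8 + 7) in (if false then y else y)) else 2) * ((if true then ((\z.9) false) else (3 - 5)) - ((let u = 8 in 1) * (let v = true in 6)))))
step 1: [delta@1.0.0.1] ((\x.true) ((if (true && false) then (let y = (8 + 7) in (if false then y else y)) else 2) * ((if true then ((\z.9) false) else (3 - 5)) - ((let u = 8 in 1) * (let v = true in 6)))))
step 2: [delta@1.0.0] ((\x.true) ((if false then (let y = (8 + 7) in (if false then y else y)) else 2) * ((if true then ((\z.9) false) else (3 - 5)) - ((let u = 8 in 1) * (let v = true in 6)))))
step 3: [if@1.0] ((\x.true) (2 * ((if true then ((\z.9) false) else (3 - 5)) - ((let u = 8 in 1) * (let v = true in 6)))))
step 4: [if@1.1.0] ((\x.true) (2 * (((\z.9) false) - ((let u = 8 in 1) * (let v = true in 6)))))
step 5: [beta@1.1.0] ((\x.true) (2 * (9 - ((let u = 8 in 1) * (let v = true in 6)))))
step 6: [let@1.1.1.0] ((\x.true) (2 * (9 - (1 * (let v = true in 6)))))
step 7: [let@1.1.1.1] ((\x.true) (2 * (9 - (1 * 6))))
step 8: [delta@1.1.1] ((\x.true) (2 * (9 - 6)))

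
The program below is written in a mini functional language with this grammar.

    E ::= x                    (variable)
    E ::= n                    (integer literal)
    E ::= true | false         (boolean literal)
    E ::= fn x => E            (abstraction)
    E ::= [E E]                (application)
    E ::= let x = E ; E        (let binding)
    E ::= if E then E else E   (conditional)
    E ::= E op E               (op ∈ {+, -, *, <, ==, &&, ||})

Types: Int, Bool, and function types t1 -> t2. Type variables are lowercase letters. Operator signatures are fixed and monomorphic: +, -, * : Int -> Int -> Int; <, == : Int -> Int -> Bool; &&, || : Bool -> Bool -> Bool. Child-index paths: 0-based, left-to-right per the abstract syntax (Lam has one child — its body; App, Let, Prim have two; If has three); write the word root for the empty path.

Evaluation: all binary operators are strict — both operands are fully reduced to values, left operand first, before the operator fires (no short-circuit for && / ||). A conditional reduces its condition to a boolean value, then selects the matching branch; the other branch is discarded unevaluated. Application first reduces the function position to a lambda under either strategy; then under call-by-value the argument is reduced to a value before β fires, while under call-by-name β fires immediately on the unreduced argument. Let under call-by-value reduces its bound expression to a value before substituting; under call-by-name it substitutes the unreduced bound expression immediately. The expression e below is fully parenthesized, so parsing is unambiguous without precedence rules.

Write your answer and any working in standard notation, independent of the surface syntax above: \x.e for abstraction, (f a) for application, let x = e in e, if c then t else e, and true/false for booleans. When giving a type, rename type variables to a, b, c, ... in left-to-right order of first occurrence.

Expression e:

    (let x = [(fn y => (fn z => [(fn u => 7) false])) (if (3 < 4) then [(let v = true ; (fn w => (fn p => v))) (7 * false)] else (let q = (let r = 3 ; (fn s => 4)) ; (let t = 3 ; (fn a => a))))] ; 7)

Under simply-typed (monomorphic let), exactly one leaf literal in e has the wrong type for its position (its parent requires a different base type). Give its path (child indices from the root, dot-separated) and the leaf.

Derivation:
\u._ : c -> Int
  unify c -> Int ~ Bool -> d
  unify c ~ Bool
  unify Int ~ d
_ _ : Int
\z._ : b -> Int
\y._ : a -> b -> Int
  unify Int ~ Int
  unify Int ~ Int
  unify Bool ~ Bool
let v : Bool
v : Bool
\p._ : f -> Bool
\w._ : e -> f -> Bool
  unify Int ~ Int
  unify Bool ~ Int
  FAIL: mismatch Bool ~ Int

Answer: 0.1.1.1.1 : false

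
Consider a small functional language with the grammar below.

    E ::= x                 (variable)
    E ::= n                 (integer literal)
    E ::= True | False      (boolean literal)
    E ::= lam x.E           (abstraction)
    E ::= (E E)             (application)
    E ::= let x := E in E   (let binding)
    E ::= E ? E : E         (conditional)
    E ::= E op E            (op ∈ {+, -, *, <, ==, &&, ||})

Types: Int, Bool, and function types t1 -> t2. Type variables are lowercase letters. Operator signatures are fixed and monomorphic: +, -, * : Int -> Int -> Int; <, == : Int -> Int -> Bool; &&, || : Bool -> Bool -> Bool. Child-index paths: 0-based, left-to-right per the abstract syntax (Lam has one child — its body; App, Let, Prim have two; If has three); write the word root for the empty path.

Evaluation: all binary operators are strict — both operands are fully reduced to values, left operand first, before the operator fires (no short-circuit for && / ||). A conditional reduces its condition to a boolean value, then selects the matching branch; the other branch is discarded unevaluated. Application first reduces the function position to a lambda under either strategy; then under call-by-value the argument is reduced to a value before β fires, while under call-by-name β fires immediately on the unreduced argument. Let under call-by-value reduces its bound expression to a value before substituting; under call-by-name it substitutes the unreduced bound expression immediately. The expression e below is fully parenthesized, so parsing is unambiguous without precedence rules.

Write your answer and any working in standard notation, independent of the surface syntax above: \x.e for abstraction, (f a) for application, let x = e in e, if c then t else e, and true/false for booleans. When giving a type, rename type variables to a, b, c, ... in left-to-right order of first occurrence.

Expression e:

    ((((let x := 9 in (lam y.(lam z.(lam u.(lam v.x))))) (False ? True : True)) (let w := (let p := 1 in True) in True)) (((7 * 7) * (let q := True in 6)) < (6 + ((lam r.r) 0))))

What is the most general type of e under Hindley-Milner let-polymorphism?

Trace:
let x : Int
x : Int
\v._ : d -> Int
\u._ : c -> d -> Int
\z._ : b -> c -> d -> Int
\y._ : a -> b -> c -> d -> Int
  unify Bool ~ Bool
  unify Bool ~ Bool
  unify a -> b -> c -> d -> Int ~ Bool -> e
  unify a ~ Bool
  unify b -> c -> d -> Int ~ e
_ _ : b -> c -> d -> Int
let p : Int
let w : Bool
  unify b -> c -> d -> Int ~ Bool -> f
  unify b ~ Bool
  unify c -> d -> Int ~ f
_ _ : c -> d -> Int
  unify Int ~ Int
  unify Int ~ Int
  unify Int ~ Int
let q : Bool
  unify Int ~ Int
  unify Int ~ Int
  unify Int ~ Int
r : g
\r._ : g -> g
  unify g -> g ~ Int -> h
  unify g ~ Int
  unify Int ~ h
_ _ : Int
  unify Int ~ Int
  unify Int ~ Int
  unify c -> d -> Int ~ Bool -> i
  unify c ~ Bool
  unify d -> Int ~ i
_ _ : d -> Int

Answer: a -> Int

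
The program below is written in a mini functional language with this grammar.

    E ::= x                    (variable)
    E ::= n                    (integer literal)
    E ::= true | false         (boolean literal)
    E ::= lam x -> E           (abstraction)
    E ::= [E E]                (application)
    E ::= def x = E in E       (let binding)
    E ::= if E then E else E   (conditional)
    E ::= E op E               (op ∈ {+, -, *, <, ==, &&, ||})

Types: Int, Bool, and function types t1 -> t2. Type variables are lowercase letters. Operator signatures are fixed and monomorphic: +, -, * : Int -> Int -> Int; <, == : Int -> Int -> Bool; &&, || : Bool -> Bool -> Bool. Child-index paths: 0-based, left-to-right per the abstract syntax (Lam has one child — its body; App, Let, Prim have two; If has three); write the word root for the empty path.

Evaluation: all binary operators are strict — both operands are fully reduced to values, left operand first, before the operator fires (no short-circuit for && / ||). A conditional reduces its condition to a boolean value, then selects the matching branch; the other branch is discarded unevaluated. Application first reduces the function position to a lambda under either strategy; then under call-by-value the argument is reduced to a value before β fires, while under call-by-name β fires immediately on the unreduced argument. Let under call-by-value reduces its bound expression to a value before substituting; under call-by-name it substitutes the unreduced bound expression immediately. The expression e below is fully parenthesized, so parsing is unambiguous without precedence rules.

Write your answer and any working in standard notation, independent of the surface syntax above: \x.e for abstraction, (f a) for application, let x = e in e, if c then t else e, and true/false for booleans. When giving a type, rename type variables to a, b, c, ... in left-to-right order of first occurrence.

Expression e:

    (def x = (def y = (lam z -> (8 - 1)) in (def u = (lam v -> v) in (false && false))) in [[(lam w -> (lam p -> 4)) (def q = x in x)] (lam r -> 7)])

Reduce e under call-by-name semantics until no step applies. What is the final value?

Answer: 4

Trace:
step 0: (let x = (let y = (\z.(8 - 1)) in (let u = (\v.v) in (false && false))) in (((\w.(\p.4)) (let q = x in x)) (\r.7)))
step 1: [let@root] (((\w.(\p.4)) (let q = (let y = (\z.(8 - 1)) in (let u = (\v.v) in (false && false))) in (let y = (\z.(8 - 1)) in (let u = (\v.v) in (false && false))))) (\r.7))
step 2: [beta@0] ((\p.4) (\r.7))
step 3: [beta@root] 4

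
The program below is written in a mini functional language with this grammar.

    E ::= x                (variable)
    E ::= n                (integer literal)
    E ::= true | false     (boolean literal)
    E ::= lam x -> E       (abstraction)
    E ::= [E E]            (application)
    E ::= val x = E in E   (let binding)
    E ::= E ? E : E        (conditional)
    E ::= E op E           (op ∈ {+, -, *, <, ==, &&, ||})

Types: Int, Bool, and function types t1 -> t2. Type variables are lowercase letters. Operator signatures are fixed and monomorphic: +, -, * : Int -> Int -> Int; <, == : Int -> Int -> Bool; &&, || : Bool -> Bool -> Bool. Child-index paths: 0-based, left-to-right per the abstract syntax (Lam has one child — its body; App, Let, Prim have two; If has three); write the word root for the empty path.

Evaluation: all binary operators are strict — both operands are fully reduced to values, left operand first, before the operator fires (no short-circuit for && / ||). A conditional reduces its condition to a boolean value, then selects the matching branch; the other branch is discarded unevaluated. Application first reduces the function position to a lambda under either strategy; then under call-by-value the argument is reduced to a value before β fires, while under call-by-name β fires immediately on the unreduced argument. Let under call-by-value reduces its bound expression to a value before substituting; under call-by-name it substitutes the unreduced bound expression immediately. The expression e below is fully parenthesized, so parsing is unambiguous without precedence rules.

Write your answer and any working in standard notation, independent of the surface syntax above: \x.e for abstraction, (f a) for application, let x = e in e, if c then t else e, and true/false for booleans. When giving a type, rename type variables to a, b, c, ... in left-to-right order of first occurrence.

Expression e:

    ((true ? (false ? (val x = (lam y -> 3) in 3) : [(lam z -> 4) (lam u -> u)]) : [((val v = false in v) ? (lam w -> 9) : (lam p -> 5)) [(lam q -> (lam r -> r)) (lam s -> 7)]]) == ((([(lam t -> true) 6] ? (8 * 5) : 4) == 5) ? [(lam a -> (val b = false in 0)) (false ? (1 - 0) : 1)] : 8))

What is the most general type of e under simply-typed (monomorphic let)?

Derivation:
  unify Bool ~ Bool
  unify Bool ~ Bool
\y._ : a -> Int
let x : a -> Int
\z._ : b -> Int
u : c
\u._ : c -> c
  unify b -> Int ~ (c -> c) -> d
  unify b ~ c -> c
  unify Int ~ d
_ _ : Int
  unify Int ~ Int
let v : Bool
v : Bool
  unify Bool ~ Bool
\w._ : e -> Int
\p._ : f -> Int
  unify e -> Int ~ f -> Int
  unify e ~ f
  unify Int ~ Int
r : h
\r._ : h -> h
\q._ : g -> h -> h
\s._ : i -> Int
  unify g -> h -> h ~ (i -> Int) -> j
  unify g ~ i -> Int
  unify h -> h ~ j
_ _ : h -> h
  unify f -> Int ~ (h -> h) -> k
  unify f ~ h -> h
  unify Int ~ k
_ _ : Int
  unify Int ~ Int
  unify Int ~ Int
\t._ : l -> Bool
  unify l -> Bool ~ Int -> m
  unify l ~ Int
  unify Bool ~ m
_ _ : Bool
  unify Bool ~ Bool
  unify Int ~ Int
  unify Int ~ Int
  unify Int ~ Int
  unify Int ~ Int
  unify Int ~ Int
  unify Bool ~ Bool
let b : Bool
\a._ : n -> Int
  unify Bool ~ Bool
  unify Int ~ Int
  unify Int ~ Int
  unify Int ~ Int
  unify n -> Int ~ Int -> o
  unify n ~ Int
  unify Int ~ o
_ _ : Int
  unify Int ~ Int
  unify Int ~ Int

Answer: Bool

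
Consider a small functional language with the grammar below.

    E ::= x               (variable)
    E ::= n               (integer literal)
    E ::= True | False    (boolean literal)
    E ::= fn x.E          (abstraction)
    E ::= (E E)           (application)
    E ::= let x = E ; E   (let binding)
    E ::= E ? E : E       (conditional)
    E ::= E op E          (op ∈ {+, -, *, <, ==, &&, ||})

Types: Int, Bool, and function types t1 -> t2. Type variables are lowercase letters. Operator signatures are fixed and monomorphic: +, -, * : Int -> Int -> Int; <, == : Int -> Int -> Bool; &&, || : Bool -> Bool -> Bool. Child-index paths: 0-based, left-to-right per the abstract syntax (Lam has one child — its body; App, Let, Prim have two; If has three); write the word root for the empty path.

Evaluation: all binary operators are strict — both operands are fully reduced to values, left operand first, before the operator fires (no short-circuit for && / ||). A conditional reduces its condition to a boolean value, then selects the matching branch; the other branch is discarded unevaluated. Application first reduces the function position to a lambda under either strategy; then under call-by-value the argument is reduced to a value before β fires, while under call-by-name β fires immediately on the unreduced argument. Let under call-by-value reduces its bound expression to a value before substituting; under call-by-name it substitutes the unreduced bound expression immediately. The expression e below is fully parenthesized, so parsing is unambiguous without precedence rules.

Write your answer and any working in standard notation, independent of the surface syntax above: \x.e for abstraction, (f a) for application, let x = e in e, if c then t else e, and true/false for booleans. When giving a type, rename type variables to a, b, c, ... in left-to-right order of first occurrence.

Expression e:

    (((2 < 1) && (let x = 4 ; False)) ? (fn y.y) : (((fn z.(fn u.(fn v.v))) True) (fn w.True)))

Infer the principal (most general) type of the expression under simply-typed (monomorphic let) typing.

Answer: a -> a

Derivation:
  unify Int ~ Int
  unify Int ~ Int
  unify Bool ~ Bool
let x : Int
  unify Bool ~ Bool
  unify Bool ~ Bool
y : a
\y._ : a -> a
v : d
\v._ : d -> d
\u._ : c -> d -> d
\z._ : b -> c -> d -> d
  unify b -> c -> d -> d ~ Bool -> e
  unify b ~ Bool
  unify c -> d -> d ~ e
_ _ : c -> d -> d
\w._ : f -> Bool
  unify c -> d -> d ~ (f -> Bool) -> g
  unify c ~ f -> Bool
  unify d -> d ~ g
_ _ : d -> d
  unify a -> a ~ d -> d
  unify a ~ d
  unify d ~ d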